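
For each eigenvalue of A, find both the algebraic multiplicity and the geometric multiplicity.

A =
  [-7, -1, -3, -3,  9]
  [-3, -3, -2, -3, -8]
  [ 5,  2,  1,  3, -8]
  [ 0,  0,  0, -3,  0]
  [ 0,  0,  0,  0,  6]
λ = -3: alg = 4, geom = 2; λ = 6: alg = 1, geom = 1

Step 1 — factor the characteristic polynomial to read off the algebraic multiplicities:
  χ_A(x) = (x - 6)*(x + 3)^4

Step 2 — compute geometric multiplicities via the rank-nullity identity g(λ) = n − rank(A − λI):
  rank(A − (-3)·I) = 3, so dim ker(A − (-3)·I) = n − 3 = 2
  rank(A − (6)·I) = 4, so dim ker(A − (6)·I) = n − 4 = 1

Summary:
  λ = -3: algebraic multiplicity = 4, geometric multiplicity = 2
  λ = 6: algebraic multiplicity = 1, geometric multiplicity = 1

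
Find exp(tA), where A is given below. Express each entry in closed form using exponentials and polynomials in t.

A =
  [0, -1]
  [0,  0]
e^{tA} =
  [1, -t]
  [0, 1]

Strategy: write A = P · J · P⁻¹ where J is a Jordan canonical form, so e^{tA} = P · e^{tJ} · P⁻¹, and e^{tJ} can be computed block-by-block.

A has Jordan form
J =
  [0, 1]
  [0, 0]
(up to reordering of blocks).

Per-block formulas:
  For a 2×2 Jordan block J_2(0): exp(t · J_2(0)) = e^(0t)·(I + t·N), where N is the 2×2 nilpotent shift.

After assembling e^{tJ} and conjugating by P, we get:

e^{tA} =
  [1, -t]
  [0, 1]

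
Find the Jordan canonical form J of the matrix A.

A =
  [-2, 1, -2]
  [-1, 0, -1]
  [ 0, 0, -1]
J_3(-1)

The characteristic polynomial is
  det(x·I − A) = x^3 + 3*x^2 + 3*x + 1 = (x + 1)^3

Eigenvalues and multiplicities (the geometric multiplicity of λ is n − rank(A − λI), which equals the number of Jordan blocks for λ):
  λ = -1: algebraic multiplicity = 3, geometric multiplicity = 1

Determining the block sizes for each eigenvalue:
  λ = -1: one block (gm = 1), so the single block has size am = 3 → block sizes [3]

Assembling the blocks gives a Jordan form
J =
  [-1,  1,  0]
  [ 0, -1,  1]
  [ 0,  0, -1]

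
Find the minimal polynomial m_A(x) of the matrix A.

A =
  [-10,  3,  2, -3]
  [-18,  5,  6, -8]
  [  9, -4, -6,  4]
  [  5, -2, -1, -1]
x^3 + 9*x^2 + 27*x + 27

The characteristic polynomial is χ_A(x) = (x + 3)^4, so the eigenvalues are known. The minimal polynomial is
  m_A(x) = Π_λ (x − λ)^{k_λ}
where k_λ is the size of the *largest* Jordan block for λ (equivalently, the smallest k with (A − λI)^k v = 0 for every generalised eigenvector v of λ).

  λ = -3: largest Jordan block has size 3, contributing (x + 3)^3

So m_A(x) = (x + 3)^3 = x^3 + 9*x^2 + 27*x + 27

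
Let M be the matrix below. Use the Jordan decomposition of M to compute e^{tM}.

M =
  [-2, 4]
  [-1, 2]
e^{tM} =
  [1 - 2*t, 4*t]
  [-t, 2*t + 1]

Strategy: write M = P · J · P⁻¹ where J is a Jordan canonical form, so e^{tM} = P · e^{tJ} · P⁻¹, and e^{tJ} can be computed block-by-block.

M has Jordan form
J =
  [0, 1]
  [0, 0]
(up to reordering of blocks).

Per-block formulas:
  For a 2×2 Jordan block J_2(0): exp(t · J_2(0)) = e^(0t)·(I + t·N), where N is the 2×2 nilpotent shift.

After assembling e^{tJ} and conjugating by P, we get:

e^{tM} =
  [1 - 2*t, 4*t]
  [-t, 2*t + 1]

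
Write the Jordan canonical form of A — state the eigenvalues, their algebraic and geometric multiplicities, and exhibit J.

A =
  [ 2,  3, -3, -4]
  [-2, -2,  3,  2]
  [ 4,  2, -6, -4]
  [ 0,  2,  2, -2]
J_3(-2) ⊕ J_1(-2)

The characteristic polynomial is
  det(x·I − A) = x^4 + 8*x^3 + 24*x^2 + 32*x + 16 = (x + 2)^4

Eigenvalues and multiplicities (the geometric multiplicity of λ is n − rank(A − λI), which equals the number of Jordan blocks for λ):
  λ = -2: algebraic multiplicity = 4, geometric multiplicity = 2

Determining the block sizes for each eigenvalue:
  λ = -2: with am = 4 and gm = 2, the partition is not yet determined (e.g. several partitions of 4 into 2 parts exist). Let N = A − (-2)·I. Computing rank(N^1) = 2, rank(N^2) = 1, rank(N^3) = 0; the number of blocks of size ≥ j is rank(N^{j−1}) − rank(N^j), giving [2, 1, 1]. So we have 1 block(s) of size 3, 1 block(s) of size 1 → block sizes [3, 1]

Assembling the blocks gives a Jordan form
J =
  [-2,  1,  0,  0]
  [ 0, -2,  1,  0]
  [ 0,  0, -2,  0]
  [ 0,  0,  0, -2]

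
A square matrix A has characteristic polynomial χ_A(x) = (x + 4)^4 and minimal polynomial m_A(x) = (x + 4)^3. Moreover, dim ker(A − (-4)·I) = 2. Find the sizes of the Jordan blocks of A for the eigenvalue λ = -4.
Block sizes for λ = -4: [3, 1]

Step 1 — from the characteristic polynomial, algebraic multiplicity of λ = -4 is 4. From dim ker(A − (-4)·I) = 2, there are exactly 2 Jordan blocks for λ = -4.
Step 2 — from the minimal polynomial, the factor (x + 4)^3 tells us the largest block for λ = -4 has size 3.
Step 3 — with total size 4, 2 blocks, and largest block 3, the block sizes (in nonincreasing order) are [3, 1].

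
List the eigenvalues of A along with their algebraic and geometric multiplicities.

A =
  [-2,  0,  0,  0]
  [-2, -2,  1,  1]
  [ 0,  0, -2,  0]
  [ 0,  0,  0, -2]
λ = -2: alg = 4, geom = 3

Step 1 — factor the characteristic polynomial to read off the algebraic multiplicities:
  χ_A(x) = (x + 2)^4

Step 2 — compute geometric multiplicities via the rank-nullity identity g(λ) = n − rank(A − λI):
  rank(A − (-2)·I) = 1, so dim ker(A − (-2)·I) = n − 1 = 3

Summary:
  λ = -2: algebraic multiplicity = 4, geometric multiplicity = 3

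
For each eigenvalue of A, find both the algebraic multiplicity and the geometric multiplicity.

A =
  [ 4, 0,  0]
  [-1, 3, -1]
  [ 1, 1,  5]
λ = 4: alg = 3, geom = 2

Step 1 — factor the characteristic polynomial to read off the algebraic multiplicities:
  χ_A(x) = (x - 4)^3

Step 2 — compute geometric multiplicities via the rank-nullity identity g(λ) = n − rank(A − λI):
  rank(A − (4)·I) = 1, so dim ker(A − (4)·I) = n − 1 = 2

Summary:
  λ = 4: algebraic multiplicity = 3, geometric multiplicity = 2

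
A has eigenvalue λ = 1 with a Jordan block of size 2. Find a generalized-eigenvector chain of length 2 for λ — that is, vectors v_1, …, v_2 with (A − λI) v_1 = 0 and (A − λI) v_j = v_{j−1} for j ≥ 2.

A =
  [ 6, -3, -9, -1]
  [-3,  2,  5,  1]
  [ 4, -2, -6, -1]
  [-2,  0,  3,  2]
A Jordan chain for λ = 1 of length 2:
v_1 = (5, -3, 4, -2)ᵀ
v_2 = (1, 0, 0, 0)ᵀ

Let N = A − (1)·I. We want v_2 with N^2 v_2 = 0 but N^1 v_2 ≠ 0; then v_{j-1} := N · v_j for j = 2, …, 2.

Pick v_2 = (1, 0, 0, 0)ᵀ.
Then v_1 = N · v_2 = (5, -3, 4, -2)ᵀ.

Sanity check: (A − (1)·I) v_1 = (0, 0, 0, 0)ᵀ = 0. ✓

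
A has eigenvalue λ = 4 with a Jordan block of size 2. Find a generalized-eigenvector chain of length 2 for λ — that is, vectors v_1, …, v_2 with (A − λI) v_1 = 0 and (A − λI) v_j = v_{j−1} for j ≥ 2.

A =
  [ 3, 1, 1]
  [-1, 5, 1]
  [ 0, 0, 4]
A Jordan chain for λ = 4 of length 2:
v_1 = (-1, -1, 0)ᵀ
v_2 = (1, 0, 0)ᵀ

Let N = A − (4)·I. We want v_2 with N^2 v_2 = 0 but N^1 v_2 ≠ 0; then v_{j-1} := N · v_j for j = 2, …, 2.

Pick v_2 = (1, 0, 0)ᵀ.
Then v_1 = N · v_2 = (-1, -1, 0)ᵀ.

Sanity check: (A − (4)·I) v_1 = (0, 0, 0)ᵀ = 0. ✓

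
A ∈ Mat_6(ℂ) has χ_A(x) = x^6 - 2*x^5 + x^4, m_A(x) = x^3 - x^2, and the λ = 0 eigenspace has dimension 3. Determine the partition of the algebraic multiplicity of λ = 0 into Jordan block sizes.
Block sizes for λ = 0: [2, 1, 1]

Step 1 — from the characteristic polynomial, algebraic multiplicity of λ = 0 is 4. From dim ker(A − (0)·I) = 3, there are exactly 3 Jordan blocks for λ = 0.
Step 2 — from the minimal polynomial, the factor (x − 0)^2 tells us the largest block for λ = 0 has size 2.
Step 3 — with total size 4, 3 blocks, and largest block 2, the block sizes (in nonincreasing order) are [2, 1, 1].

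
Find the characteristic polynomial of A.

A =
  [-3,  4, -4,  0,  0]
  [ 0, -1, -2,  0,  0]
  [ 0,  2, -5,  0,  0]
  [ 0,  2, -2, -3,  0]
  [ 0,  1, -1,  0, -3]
x^5 + 15*x^4 + 90*x^3 + 270*x^2 + 405*x + 243

Expanding det(x·I − A) (e.g. by cofactor expansion or by noting that A is similar to its Jordan form J, which has the same characteristic polynomial as A) gives
  χ_A(x) = x^5 + 15*x^4 + 90*x^3 + 270*x^2 + 405*x + 243
which factors as (x + 3)^5. The eigenvalues (with algebraic multiplicities) are λ = -3 with multiplicity 5.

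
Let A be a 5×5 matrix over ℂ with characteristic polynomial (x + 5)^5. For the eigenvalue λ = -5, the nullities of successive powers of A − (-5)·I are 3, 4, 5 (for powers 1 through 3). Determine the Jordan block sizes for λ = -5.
Block sizes for λ = -5: [3, 1, 1]

From the dimensions of kernels of powers, the number of Jordan blocks of size at least j is d_j − d_{j−1} where d_j = dim ker(N^j) (with d_0 = 0). Computing the differences gives [3, 1, 1].
The number of blocks of size exactly k is (#blocks of size ≥ k) − (#blocks of size ≥ k + 1), so the partition is: 2 block(s) of size 1, 1 block(s) of size 3.
In nonincreasing order the block sizes are [3, 1, 1].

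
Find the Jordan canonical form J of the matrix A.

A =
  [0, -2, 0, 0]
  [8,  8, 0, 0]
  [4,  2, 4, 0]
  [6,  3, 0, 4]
J_2(4) ⊕ J_1(4) ⊕ J_1(4)

The characteristic polynomial is
  det(x·I − A) = x^4 - 16*x^3 + 96*x^2 - 256*x + 256 = (x - 4)^4

Eigenvalues and multiplicities (the geometric multiplicity of λ is n − rank(A − λI), which equals the number of Jordan blocks for λ):
  λ = 4: algebraic multiplicity = 4, geometric multiplicity = 3

Determining the block sizes for each eigenvalue:
  λ = 4: 3 blocks summing to 4 forces exactly one block of size 2 and the rest size 1 → block sizes [2, 1, 1]

Assembling the blocks gives a Jordan form
J =
  [4, 1, 0, 0]
  [0, 4, 0, 0]
  [0, 0, 4, 0]
  [0, 0, 0, 4]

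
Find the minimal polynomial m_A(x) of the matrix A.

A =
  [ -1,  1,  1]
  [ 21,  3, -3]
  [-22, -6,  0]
x^3 - 2*x^2 - 20*x - 24

The characteristic polynomial is χ_A(x) = (x - 6)*(x + 2)^2, so the eigenvalues are known. The minimal polynomial is
  m_A(x) = Π_λ (x − λ)^{k_λ}
where k_λ is the size of the *largest* Jordan block for λ (equivalently, the smallest k with (A − λI)^k v = 0 for every generalised eigenvector v of λ).

  λ = -2: largest Jordan block has size 2, contributing (x + 2)^2
  λ = 6: largest Jordan block has size 1, contributing (x − 6)

So m_A(x) = (x - 6)*(x + 2)^2 = x^3 - 2*x^2 - 20*x - 24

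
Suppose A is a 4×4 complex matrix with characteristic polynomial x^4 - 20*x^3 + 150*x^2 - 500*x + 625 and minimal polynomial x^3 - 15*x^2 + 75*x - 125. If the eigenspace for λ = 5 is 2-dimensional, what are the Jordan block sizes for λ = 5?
Block sizes for λ = 5: [3, 1]

Step 1 — from the characteristic polynomial, algebraic multiplicity of λ = 5 is 4. From dim ker(A − (5)·I) = 2, there are exactly 2 Jordan blocks for λ = 5.
Step 2 — from the minimal polynomial, the factor (x − 5)^3 tells us the largest block for λ = 5 has size 3.
Step 3 — with total size 4, 2 blocks, and largest block 3, the block sizes (in nonincreasing order) are [3, 1].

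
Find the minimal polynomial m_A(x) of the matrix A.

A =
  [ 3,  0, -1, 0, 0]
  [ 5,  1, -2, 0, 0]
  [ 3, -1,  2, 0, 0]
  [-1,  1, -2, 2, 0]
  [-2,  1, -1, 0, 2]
x^3 - 6*x^2 + 12*x - 8

The characteristic polynomial is χ_A(x) = (x - 2)^5, so the eigenvalues are known. The minimal polynomial is
  m_A(x) = Π_λ (x − λ)^{k_λ}
where k_λ is the size of the *largest* Jordan block for λ (equivalently, the smallest k with (A − λI)^k v = 0 for every generalised eigenvector v of λ).

  λ = 2: largest Jordan block has size 3, contributing (x − 2)^3

So m_A(x) = (x - 2)^3 = x^3 - 6*x^2 + 12*x - 8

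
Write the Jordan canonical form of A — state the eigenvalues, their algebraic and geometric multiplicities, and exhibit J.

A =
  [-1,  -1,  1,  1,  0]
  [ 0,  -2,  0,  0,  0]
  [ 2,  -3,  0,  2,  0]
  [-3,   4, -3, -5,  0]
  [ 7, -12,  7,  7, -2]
J_2(-2) ⊕ J_2(-2) ⊕ J_1(-2)

The characteristic polynomial is
  det(x·I − A) = x^5 + 10*x^4 + 40*x^3 + 80*x^2 + 80*x + 32 = (x + 2)^5

Eigenvalues and multiplicities (the geometric multiplicity of λ is n − rank(A − λI), which equals the number of Jordan blocks for λ):
  λ = -2: algebraic multiplicity = 5, geometric multiplicity = 3

Determining the block sizes for each eigenvalue:
  λ = -2: with am = 5 and gm = 3, the partition is not yet determined (e.g. several partitions of 5 into 3 parts exist). Let N = A − (-2)·I. Computing rank(N^1) = 2, rank(N^2) = 0; the number of blocks of size ≥ j is rank(N^{j−1}) − rank(N^j), giving [3, 2]. So we have 2 block(s) of size 2, 1 block(s) of size 1 → block sizes [2, 2, 1]

Assembling the blocks gives a Jordan form
J =
  [-2,  1,  0,  0,  0]
  [ 0, -2,  0,  0,  0]
  [ 0,  0, -2,  1,  0]
  [ 0,  0,  0, -2,  0]
  [ 0,  0,  0,  0, -2]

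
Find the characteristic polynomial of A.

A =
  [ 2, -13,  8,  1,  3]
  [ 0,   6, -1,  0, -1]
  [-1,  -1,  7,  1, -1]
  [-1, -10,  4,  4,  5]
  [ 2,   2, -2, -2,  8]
x^5 - 27*x^4 + 288*x^3 - 1512*x^2 + 3888*x - 3888

Expanding det(x·I − A) (e.g. by cofactor expansion or by noting that A is similar to its Jordan form J, which has the same characteristic polynomial as A) gives
  χ_A(x) = x^5 - 27*x^4 + 288*x^3 - 1512*x^2 + 3888*x - 3888
which factors as (x - 6)^4*(x - 3). The eigenvalues (with algebraic multiplicities) are λ = 3 with multiplicity 1, λ = 6 with multiplicity 4.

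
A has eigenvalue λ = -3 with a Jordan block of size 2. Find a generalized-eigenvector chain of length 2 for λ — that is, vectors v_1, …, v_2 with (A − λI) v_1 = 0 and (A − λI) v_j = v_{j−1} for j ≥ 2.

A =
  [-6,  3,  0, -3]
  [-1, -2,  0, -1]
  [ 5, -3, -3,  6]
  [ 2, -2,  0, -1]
A Jordan chain for λ = -3 of length 2:
v_1 = (-3, -1, 5, 2)ᵀ
v_2 = (1, 0, 0, 0)ᵀ

Let N = A − (-3)·I. We want v_2 with N^2 v_2 = 0 but N^1 v_2 ≠ 0; then v_{j-1} := N · v_j for j = 2, …, 2.

Pick v_2 = (1, 0, 0, 0)ᵀ.
Then v_1 = N · v_2 = (-3, -1, 5, 2)ᵀ.

Sanity check: (A − (-3)·I) v_1 = (0, 0, 0, 0)ᵀ = 0. ✓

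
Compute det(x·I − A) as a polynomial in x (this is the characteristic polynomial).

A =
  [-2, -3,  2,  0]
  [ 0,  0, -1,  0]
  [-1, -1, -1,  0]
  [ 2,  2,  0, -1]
x^4 + 4*x^3 + 6*x^2 + 4*x + 1

Expanding det(x·I − A) (e.g. by cofactor expansion or by noting that A is similar to its Jordan form J, which has the same characteristic polynomial as A) gives
  χ_A(x) = x^4 + 4*x^3 + 6*x^2 + 4*x + 1
which factors as (x + 1)^4. The eigenvalues (with algebraic multiplicities) are λ = -1 with multiplicity 4.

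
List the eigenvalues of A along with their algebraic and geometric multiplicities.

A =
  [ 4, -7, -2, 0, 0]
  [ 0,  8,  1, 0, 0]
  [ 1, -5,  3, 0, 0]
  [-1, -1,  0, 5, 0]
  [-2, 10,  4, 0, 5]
λ = 5: alg = 5, geom = 3

Step 1 — factor the characteristic polynomial to read off the algebraic multiplicities:
  χ_A(x) = (x - 5)^5

Step 2 — compute geometric multiplicities via the rank-nullity identity g(λ) = n − rank(A − λI):
  rank(A − (5)·I) = 2, so dim ker(A − (5)·I) = n − 2 = 3

Summary:
  λ = 5: algebraic multiplicity = 5, geometric multiplicity = 3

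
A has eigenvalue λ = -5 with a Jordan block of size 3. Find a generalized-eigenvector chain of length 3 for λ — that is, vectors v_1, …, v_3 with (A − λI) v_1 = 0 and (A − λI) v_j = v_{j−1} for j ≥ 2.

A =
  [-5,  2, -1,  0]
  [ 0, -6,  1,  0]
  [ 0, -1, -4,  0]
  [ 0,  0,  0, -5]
A Jordan chain for λ = -5 of length 3:
v_1 = (-1, 0, 0, 0)ᵀ
v_2 = (2, -1, -1, 0)ᵀ
v_3 = (0, 1, 0, 0)ᵀ

Let N = A − (-5)·I. We want v_3 with N^3 v_3 = 0 but N^2 v_3 ≠ 0; then v_{j-1} := N · v_j for j = 3, …, 2.

Pick v_3 = (0, 1, 0, 0)ᵀ.
Then v_2 = N · v_3 = (2, -1, -1, 0)ᵀ.
Then v_1 = N · v_2 = (-1, 0, 0, 0)ᵀ.

Sanity check: (A − (-5)·I) v_1 = (0, 0, 0, 0)ᵀ = 0. ✓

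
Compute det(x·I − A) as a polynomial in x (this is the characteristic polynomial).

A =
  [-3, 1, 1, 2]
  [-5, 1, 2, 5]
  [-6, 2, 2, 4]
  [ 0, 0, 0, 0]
x^4

Expanding det(x·I − A) (e.g. by cofactor expansion or by noting that A is similar to its Jordan form J, which has the same characteristic polynomial as A) gives
  χ_A(x) = x^4
which factors as x^4. The eigenvalues (with algebraic multiplicities) are λ = 0 with multiplicity 4.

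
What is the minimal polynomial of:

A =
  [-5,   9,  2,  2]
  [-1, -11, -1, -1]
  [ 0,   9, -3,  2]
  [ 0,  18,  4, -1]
x^3 + 15*x^2 + 75*x + 125

The characteristic polynomial is χ_A(x) = (x + 5)^4, so the eigenvalues are known. The minimal polynomial is
  m_A(x) = Π_λ (x − λ)^{k_λ}
where k_λ is the size of the *largest* Jordan block for λ (equivalently, the smallest k with (A − λI)^k v = 0 for every generalised eigenvector v of λ).

  λ = -5: largest Jordan block has size 3, contributing (x + 5)^3

So m_A(x) = (x + 5)^3 = x^3 + 15*x^2 + 75*x + 125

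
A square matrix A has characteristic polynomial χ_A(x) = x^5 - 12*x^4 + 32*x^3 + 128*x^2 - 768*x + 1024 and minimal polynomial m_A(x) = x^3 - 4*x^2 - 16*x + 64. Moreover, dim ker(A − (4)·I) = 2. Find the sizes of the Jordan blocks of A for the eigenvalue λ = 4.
Block sizes for λ = 4: [2, 2]

Step 1 — from the characteristic polynomial, algebraic multiplicity of λ = 4 is 4. From dim ker(A − (4)·I) = 2, there are exactly 2 Jordan blocks for λ = 4.
Step 2 — from the minimal polynomial, the factor (x − 4)^2 tells us the largest block for λ = 4 has size 2.
Step 3 — with total size 4, 2 blocks, and largest block 2, the block sizes (in nonincreasing order) are [2, 2].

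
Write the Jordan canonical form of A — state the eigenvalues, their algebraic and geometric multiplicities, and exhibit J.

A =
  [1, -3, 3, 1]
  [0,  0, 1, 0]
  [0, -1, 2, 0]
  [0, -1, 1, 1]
J_3(1) ⊕ J_1(1)

The characteristic polynomial is
  det(x·I − A) = x^4 - 4*x^3 + 6*x^2 - 4*x + 1 = (x - 1)^4

Eigenvalues and multiplicities (the geometric multiplicity of λ is n − rank(A − λI), which equals the number of Jordan blocks for λ):
  λ = 1: algebraic multiplicity = 4, geometric multiplicity = 2

Determining the block sizes for each eigenvalue:
  λ = 1: with am = 4 and gm = 2, the partition is not yet determined (e.g. several partitions of 4 into 2 parts exist). Let N = A − (1)·I. Computing rank(N^1) = 2, rank(N^2) = 1, rank(N^3) = 0; the number of blocks of size ≥ j is rank(N^{j−1}) − rank(N^j), giving [2, 1, 1]. So we have 1 block(s) of size 3, 1 block(s) of size 1 → block sizes [3, 1]

Assembling the blocks gives a Jordan form
J =
  [1, 1, 0, 0]
  [0, 1, 1, 0]
  [0, 0, 1, 0]
  [0, 0, 0, 1]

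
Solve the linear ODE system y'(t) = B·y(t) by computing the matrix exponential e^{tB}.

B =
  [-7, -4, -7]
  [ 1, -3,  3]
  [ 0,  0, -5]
e^{tB} =
  [-2*t*exp(-5*t) + exp(-5*t), -4*t*exp(-5*t), t^2*exp(-5*t) - 7*t*exp(-5*t)]
  [t*exp(-5*t), 2*t*exp(-5*t) + exp(-5*t), -t^2*exp(-5*t)/2 + 3*t*exp(-5*t)]
  [0, 0, exp(-5*t)]

Strategy: write B = P · J · P⁻¹ where J is a Jordan canonical form, so e^{tB} = P · e^{tJ} · P⁻¹, and e^{tJ} can be computed block-by-block.

B has Jordan form
J =
  [-5,  1,  0]
  [ 0, -5,  1]
  [ 0,  0, -5]
(up to reordering of blocks).

Per-block formulas:
  For a 3×3 Jordan block J_3(-5): exp(t · J_3(-5)) = e^(-5t)·(I + t·N + (t^2/2)·N^2), where N is the 3×3 nilpotent shift.

After assembling e^{tJ} and conjugating by P, we get:

e^{tB} =
  [-2*t*exp(-5*t) + exp(-5*t), -4*t*exp(-5*t), t^2*exp(-5*t) - 7*t*exp(-5*t)]
  [t*exp(-5*t), 2*t*exp(-5*t) + exp(-5*t), -t^2*exp(-5*t)/2 + 3*t*exp(-5*t)]
  [0, 0, exp(-5*t)]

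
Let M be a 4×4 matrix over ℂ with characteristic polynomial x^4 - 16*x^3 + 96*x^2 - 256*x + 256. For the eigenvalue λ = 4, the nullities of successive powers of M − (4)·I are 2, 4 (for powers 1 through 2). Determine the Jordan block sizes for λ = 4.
Block sizes for λ = 4: [2, 2]

From the dimensions of kernels of powers, the number of Jordan blocks of size at least j is d_j − d_{j−1} where d_j = dim ker(N^j) (with d_0 = 0). Computing the differences gives [2, 2].
The number of blocks of size exactly k is (#blocks of size ≥ k) − (#blocks of size ≥ k + 1), so the partition is: 2 block(s) of size 2.
In nonincreasing order the block sizes are [2, 2].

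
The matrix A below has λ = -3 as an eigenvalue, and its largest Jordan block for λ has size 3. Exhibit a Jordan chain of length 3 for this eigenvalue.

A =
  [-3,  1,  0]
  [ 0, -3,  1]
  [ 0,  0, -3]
A Jordan chain for λ = -3 of length 3:
v_1 = (1, 0, 0)ᵀ
v_2 = (0, 1, 0)ᵀ
v_3 = (0, 0, 1)ᵀ

Let N = A − (-3)·I. We want v_3 with N^3 v_3 = 0 but N^2 v_3 ≠ 0; then v_{j-1} := N · v_j for j = 3, …, 2.

Pick v_3 = (0, 0, 1)ᵀ.
Then v_2 = N · v_3 = (0, 1, 0)ᵀ.
Then v_1 = N · v_2 = (1, 0, 0)ᵀ.

Sanity check: (A − (-3)·I) v_1 = (0, 0, 0)ᵀ = 0. ✓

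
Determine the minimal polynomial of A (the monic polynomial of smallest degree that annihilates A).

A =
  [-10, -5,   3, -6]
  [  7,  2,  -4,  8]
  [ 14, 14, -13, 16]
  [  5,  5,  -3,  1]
x^3 + 15*x^2 + 75*x + 125

The characteristic polynomial is χ_A(x) = (x + 5)^4, so the eigenvalues are known. The minimal polynomial is
  m_A(x) = Π_λ (x − λ)^{k_λ}
where k_λ is the size of the *largest* Jordan block for λ (equivalently, the smallest k with (A − λI)^k v = 0 for every generalised eigenvector v of λ).

  λ = -5: largest Jordan block has size 3, contributing (x + 5)^3

So m_A(x) = (x + 5)^3 = x^3 + 15*x^2 + 75*x + 125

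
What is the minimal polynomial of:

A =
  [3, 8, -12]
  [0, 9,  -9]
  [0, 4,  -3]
x^2 - 6*x + 9

The characteristic polynomial is χ_A(x) = (x - 3)^3, so the eigenvalues are known. The minimal polynomial is
  m_A(x) = Π_λ (x − λ)^{k_λ}
where k_λ is the size of the *largest* Jordan block for λ (equivalently, the smallest k with (A − λI)^k v = 0 for every generalised eigenvector v of λ).

  λ = 3: largest Jordan block has size 2, contributing (x − 3)^2

So m_A(x) = (x - 3)^2 = x^2 - 6*x + 9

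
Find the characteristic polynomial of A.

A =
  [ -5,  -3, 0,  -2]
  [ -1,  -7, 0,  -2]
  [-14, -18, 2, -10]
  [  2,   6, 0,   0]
x^4 + 10*x^3 + 24*x^2 - 32*x - 128

Expanding det(x·I − A) (e.g. by cofactor expansion or by noting that A is similar to its Jordan form J, which has the same characteristic polynomial as A) gives
  χ_A(x) = x^4 + 10*x^3 + 24*x^2 - 32*x - 128
which factors as (x - 2)*(x + 4)^3. The eigenvalues (with algebraic multiplicities) are λ = -4 with multiplicity 3, λ = 2 with multiplicity 1.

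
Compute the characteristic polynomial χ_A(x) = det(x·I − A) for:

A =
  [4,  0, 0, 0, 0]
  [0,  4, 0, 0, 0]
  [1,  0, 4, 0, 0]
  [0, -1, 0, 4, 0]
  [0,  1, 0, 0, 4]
x^5 - 20*x^4 + 160*x^3 - 640*x^2 + 1280*x - 1024

Expanding det(x·I − A) (e.g. by cofactor expansion or by noting that A is similar to its Jordan form J, which has the same characteristic polynomial as A) gives
  χ_A(x) = x^5 - 20*x^4 + 160*x^3 - 640*x^2 + 1280*x - 1024
which factors as (x - 4)^5. The eigenvalues (with algebraic multiplicities) are λ = 4 with multiplicity 5.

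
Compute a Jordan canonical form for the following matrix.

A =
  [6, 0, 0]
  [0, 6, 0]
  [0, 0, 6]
J_1(6) ⊕ J_1(6) ⊕ J_1(6)

The characteristic polynomial is
  det(x·I − A) = x^3 - 18*x^2 + 108*x - 216 = (x - 6)^3

Eigenvalues and multiplicities (the geometric multiplicity of λ is n − rank(A − λI), which equals the number of Jordan blocks for λ):
  λ = 6: algebraic multiplicity = 3, geometric multiplicity = 3

Determining the block sizes for each eigenvalue:
  λ = 6: gm = am = 3, so every block has size 1 → block sizes [1, 1, 1]

Assembling the blocks gives a Jordan form
J =
  [6, 0, 0]
  [0, 6, 0]
  [0, 0, 6]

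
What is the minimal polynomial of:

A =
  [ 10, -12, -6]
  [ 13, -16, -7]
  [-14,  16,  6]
x^3 - 12*x - 16

The characteristic polynomial is χ_A(x) = (x - 4)*(x + 2)^2, so the eigenvalues are known. The minimal polynomial is
  m_A(x) = Π_λ (x − λ)^{k_λ}
where k_λ is the size of the *largest* Jordan block for λ (equivalently, the smallest k with (A − λI)^k v = 0 for every generalised eigenvector v of λ).

  λ = -2: largest Jordan block has size 2, contributing (x + 2)^2
  λ = 4: largest Jordan block has size 1, contributing (x − 4)

So m_A(x) = (x - 4)*(x + 2)^2 = x^3 - 12*x - 16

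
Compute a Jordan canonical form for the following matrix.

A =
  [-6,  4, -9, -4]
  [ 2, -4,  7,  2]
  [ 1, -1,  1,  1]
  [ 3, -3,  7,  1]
J_3(-2) ⊕ J_1(-2)

The characteristic polynomial is
  det(x·I − A) = x^4 + 8*x^3 + 24*x^2 + 32*x + 16 = (x + 2)^4

Eigenvalues and multiplicities (the geometric multiplicity of λ is n − rank(A − λI), which equals the number of Jordan blocks for λ):
  λ = -2: algebraic multiplicity = 4, geometric multiplicity = 2

Determining the block sizes for each eigenvalue:
  λ = -2: with am = 4 and gm = 2, the partition is not yet determined (e.g. several partitions of 4 into 2 parts exist). Let N = A − (-2)·I. Computing rank(N^1) = 2, rank(N^2) = 1, rank(N^3) = 0; the number of blocks of size ≥ j is rank(N^{j−1}) − rank(N^j), giving [2, 1, 1]. So we have 1 block(s) of size 3, 1 block(s) of size 1 → block sizes [3, 1]

Assembling the blocks gives a Jordan form
J =
  [-2,  1,  0,  0]
  [ 0, -2,  1,  0]
  [ 0,  0, -2,  0]
  [ 0,  0,  0, -2]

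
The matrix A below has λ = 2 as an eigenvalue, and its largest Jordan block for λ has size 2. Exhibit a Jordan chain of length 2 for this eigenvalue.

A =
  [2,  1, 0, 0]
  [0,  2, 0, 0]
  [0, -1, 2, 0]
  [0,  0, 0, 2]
A Jordan chain for λ = 2 of length 2:
v_1 = (1, 0, -1, 0)ᵀ
v_2 = (0, 1, 0, 0)ᵀ

Let N = A − (2)·I. We want v_2 with N^2 v_2 = 0 but N^1 v_2 ≠ 0; then v_{j-1} := N · v_j for j = 2, …, 2.

Pick v_2 = (0, 1, 0, 0)ᵀ.
Then v_1 = N · v_2 = (1, 0, -1, 0)ᵀ.

Sanity check: (A − (2)·I) v_1 = (0, 0, 0, 0)ᵀ = 0. ✓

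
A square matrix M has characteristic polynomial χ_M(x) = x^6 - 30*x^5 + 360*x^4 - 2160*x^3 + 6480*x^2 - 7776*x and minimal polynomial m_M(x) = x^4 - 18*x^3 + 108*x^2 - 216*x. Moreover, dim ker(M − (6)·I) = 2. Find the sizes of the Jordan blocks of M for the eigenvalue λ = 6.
Block sizes for λ = 6: [3, 2]

Step 1 — from the characteristic polynomial, algebraic multiplicity of λ = 6 is 5. From dim ker(M − (6)·I) = 2, there are exactly 2 Jordan blocks for λ = 6.
Step 2 — from the minimal polynomial, the factor (x − 6)^3 tells us the largest block for λ = 6 has size 3.
Step 3 — with total size 5, 2 blocks, and largest block 3, the block sizes (in nonincreasing order) are [3, 2].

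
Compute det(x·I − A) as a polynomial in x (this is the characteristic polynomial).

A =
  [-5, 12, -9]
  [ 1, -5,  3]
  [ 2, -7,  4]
x^3 + 6*x^2 + 12*x + 8

Expanding det(x·I − A) (e.g. by cofactor expansion or by noting that A is similar to its Jordan form J, which has the same characteristic polynomial as A) gives
  χ_A(x) = x^3 + 6*x^2 + 12*x + 8
which factors as (x + 2)^3. The eigenvalues (with algebraic multiplicities) are λ = -2 with multiplicity 3.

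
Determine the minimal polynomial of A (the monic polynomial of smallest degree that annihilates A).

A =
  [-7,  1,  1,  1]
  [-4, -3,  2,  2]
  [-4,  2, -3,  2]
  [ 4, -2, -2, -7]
x^2 + 10*x + 25

The characteristic polynomial is χ_A(x) = (x + 5)^4, so the eigenvalues are known. The minimal polynomial is
  m_A(x) = Π_λ (x − λ)^{k_λ}
where k_λ is the size of the *largest* Jordan block for λ (equivalently, the smallest k with (A − λI)^k v = 0 for every generalised eigenvector v of λ).

  λ = -5: largest Jordan block has size 2, contributing (x + 5)^2

So m_A(x) = (x + 5)^2 = x^2 + 10*x + 25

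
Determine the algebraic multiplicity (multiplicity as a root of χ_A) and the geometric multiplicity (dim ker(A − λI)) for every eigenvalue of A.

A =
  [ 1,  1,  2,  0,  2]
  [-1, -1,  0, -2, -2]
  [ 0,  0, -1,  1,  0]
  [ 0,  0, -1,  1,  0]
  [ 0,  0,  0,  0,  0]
λ = 0: alg = 5, geom = 3

Step 1 — factor the characteristic polynomial to read off the algebraic multiplicities:
  χ_A(x) = x^5

Step 2 — compute geometric multiplicities via the rank-nullity identity g(λ) = n − rank(A − λI):
  rank(A − (0)·I) = 2, so dim ker(A − (0)·I) = n − 2 = 3

Summary:
  λ = 0: algebraic multiplicity = 5, geometric multiplicity = 3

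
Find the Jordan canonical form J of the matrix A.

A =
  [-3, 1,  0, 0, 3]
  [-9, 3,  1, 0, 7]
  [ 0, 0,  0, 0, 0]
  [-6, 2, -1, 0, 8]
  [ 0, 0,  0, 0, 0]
J_3(0) ⊕ J_1(0) ⊕ J_1(0)

The characteristic polynomial is
  det(x·I − A) = x^5

Eigenvalues and multiplicities (the geometric multiplicity of λ is n − rank(A − λI), which equals the number of Jordan blocks for λ):
  λ = 0: algebraic multiplicity = 5, geometric multiplicity = 3

Determining the block sizes for each eigenvalue:
  λ = 0: with am = 5 and gm = 3, the partition is not yet determined (e.g. several partitions of 5 into 3 parts exist). Let N = A − (0)·I. Computing rank(N^1) = 2, rank(N^2) = 1, rank(N^3) = 0; the number of blocks of size ≥ j is rank(N^{j−1}) − rank(N^j), giving [3, 1, 1]. So we have 1 block(s) of size 3, 2 block(s) of size 1 → block sizes [3, 1, 1]

Assembling the blocks gives a Jordan form
J =
  [0, 1, 0, 0, 0]
  [0, 0, 1, 0, 0]
  [0, 0, 0, 0, 0]
  [0, 0, 0, 0, 0]
  [0, 0, 0, 0, 0]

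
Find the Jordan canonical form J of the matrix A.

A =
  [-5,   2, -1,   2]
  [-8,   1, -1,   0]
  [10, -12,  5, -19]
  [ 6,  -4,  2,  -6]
J_1(-2) ⊕ J_2(-1) ⊕ J_1(-1)

The characteristic polynomial is
  det(x·I − A) = x^4 + 5*x^3 + 9*x^2 + 7*x + 2 = (x + 1)^3*(x + 2)

Eigenvalues and multiplicities (the geometric multiplicity of λ is n − rank(A − λI), which equals the number of Jordan blocks for λ):
  λ = -2: algebraic multiplicity = 1, geometric multiplicity = 1
  λ = -1: algebraic multiplicity = 3, geometric multiplicity = 2

Determining the block sizes for each eigenvalue:
  λ = -2: one block (gm = 1), so the single block has size am = 1 → block sizes [1]
  λ = -1: 2 blocks summing to 3 forces exactly one block of size 2 and the rest size 1 → block sizes [2, 1]

Assembling the blocks gives a Jordan form
J =
  [-2,  0,  0,  0]
  [ 0, -1,  1,  0]
  [ 0,  0, -1,  0]
  [ 0,  0,  0, -1]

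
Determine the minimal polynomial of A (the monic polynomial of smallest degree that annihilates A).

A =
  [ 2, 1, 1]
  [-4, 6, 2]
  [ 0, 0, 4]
x^2 - 8*x + 16

The characteristic polynomial is χ_A(x) = (x - 4)^3, so the eigenvalues are known. The minimal polynomial is
  m_A(x) = Π_λ (x − λ)^{k_λ}
where k_λ is the size of the *largest* Jordan block for λ (equivalently, the smallest k with (A − λI)^k v = 0 for every generalised eigenvector v of λ).

  λ = 4: largest Jordan block has size 2, contributing (x − 4)^2

So m_A(x) = (x - 4)^2 = x^2 - 8*x + 16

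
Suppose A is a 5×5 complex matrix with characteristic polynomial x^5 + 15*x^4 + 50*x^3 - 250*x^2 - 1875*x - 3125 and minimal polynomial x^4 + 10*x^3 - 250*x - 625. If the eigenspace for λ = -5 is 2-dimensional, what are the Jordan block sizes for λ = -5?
Block sizes for λ = -5: [3, 1]

Step 1 — from the characteristic polynomial, algebraic multiplicity of λ = -5 is 4. From dim ker(A − (-5)·I) = 2, there are exactly 2 Jordan blocks for λ = -5.
Step 2 — from the minimal polynomial, the factor (x + 5)^3 tells us the largest block for λ = -5 has size 3.
Step 3 — with total size 4, 2 blocks, and largest block 3, the block sizes (in nonincreasing order) are [3, 1].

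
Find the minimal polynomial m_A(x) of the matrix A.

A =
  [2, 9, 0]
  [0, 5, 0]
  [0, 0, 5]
x^2 - 7*x + 10

The characteristic polynomial is χ_A(x) = (x - 5)^2*(x - 2), so the eigenvalues are known. The minimal polynomial is
  m_A(x) = Π_λ (x − λ)^{k_λ}
where k_λ is the size of the *largest* Jordan block for λ (equivalently, the smallest k with (A − λI)^k v = 0 for every generalised eigenvector v of λ).

  λ = 2: largest Jordan block has size 1, contributing (x − 2)
  λ = 5: largest Jordan block has size 1, contributing (x − 5)

So m_A(x) = (x - 5)*(x - 2) = x^2 - 7*x + 10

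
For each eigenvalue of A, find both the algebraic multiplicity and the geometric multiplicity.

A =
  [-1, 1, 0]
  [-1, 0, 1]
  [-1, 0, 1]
λ = 0: alg = 3, geom = 1

Step 1 — factor the characteristic polynomial to read off the algebraic multiplicities:
  χ_A(x) = x^3

Step 2 — compute geometric multiplicities via the rank-nullity identity g(λ) = n − rank(A − λI):
  rank(A − (0)·I) = 2, so dim ker(A − (0)·I) = n − 2 = 1

Summary:
  λ = 0: algebraic multiplicity = 3, geometric multiplicity = 1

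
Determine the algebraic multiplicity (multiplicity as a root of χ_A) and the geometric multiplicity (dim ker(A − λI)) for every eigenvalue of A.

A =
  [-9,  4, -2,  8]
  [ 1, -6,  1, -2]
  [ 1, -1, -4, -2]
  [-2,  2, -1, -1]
λ = -5: alg = 4, geom = 2

Step 1 — factor the characteristic polynomial to read off the algebraic multiplicities:
  χ_A(x) = (x + 5)^4

Step 2 — compute geometric multiplicities via the rank-nullity identity g(λ) = n − rank(A − λI):
  rank(A − (-5)·I) = 2, so dim ker(A − (-5)·I) = n − 2 = 2

Summary:
  λ = -5: algebraic multiplicity = 4, geometric multiplicity = 2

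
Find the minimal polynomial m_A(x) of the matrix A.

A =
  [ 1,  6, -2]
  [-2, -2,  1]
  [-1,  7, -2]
x^3 + 3*x^2 + 3*x + 1

The characteristic polynomial is χ_A(x) = (x + 1)^3, so the eigenvalues are known. The minimal polynomial is
  m_A(x) = Π_λ (x − λ)^{k_λ}
where k_λ is the size of the *largest* Jordan block for λ (equivalently, the smallest k with (A − λI)^k v = 0 for every generalised eigenvector v of λ).

  λ = -1: largest Jordan block has size 3, contributing (x + 1)^3

So m_A(x) = (x + 1)^3 = x^3 + 3*x^2 + 3*x + 1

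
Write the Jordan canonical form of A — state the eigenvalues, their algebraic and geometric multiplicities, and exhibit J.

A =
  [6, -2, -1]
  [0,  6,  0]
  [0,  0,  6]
J_2(6) ⊕ J_1(6)

The characteristic polynomial is
  det(x·I − A) = x^3 - 18*x^2 + 108*x - 216 = (x - 6)^3

Eigenvalues and multiplicities (the geometric multiplicity of λ is n − rank(A − λI), which equals the number of Jordan blocks for λ):
  λ = 6: algebraic multiplicity = 3, geometric multiplicity = 2

Determining the block sizes for each eigenvalue:
  λ = 6: 2 blocks summing to 3 forces exactly one block of size 2 and the rest size 1 → block sizes [2, 1]

Assembling the blocks gives a Jordan form
J =
  [6, 1, 0]
  [0, 6, 0]
  [0, 0, 6]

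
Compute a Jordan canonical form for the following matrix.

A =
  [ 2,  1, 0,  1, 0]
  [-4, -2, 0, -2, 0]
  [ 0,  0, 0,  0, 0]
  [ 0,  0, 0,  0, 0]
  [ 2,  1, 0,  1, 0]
J_2(0) ⊕ J_1(0) ⊕ J_1(0) ⊕ J_1(0)

The characteristic polynomial is
  det(x·I − A) = x^5

Eigenvalues and multiplicities (the geometric multiplicity of λ is n − rank(A − λI), which equals the number of Jordan blocks for λ):
  λ = 0: algebraic multiplicity = 5, geometric multiplicity = 4

Determining the block sizes for each eigenvalue:
  λ = 0: 4 blocks summing to 5 forces exactly one block of size 2 and the rest size 1 → block sizes [2, 1, 1, 1]

Assembling the blocks gives a Jordan form
J =
  [0, 1, 0, 0, 0]
  [0, 0, 0, 0, 0]
  [0, 0, 0, 0, 0]
  [0, 0, 0, 0, 0]
  [0, 0, 0, 0, 0]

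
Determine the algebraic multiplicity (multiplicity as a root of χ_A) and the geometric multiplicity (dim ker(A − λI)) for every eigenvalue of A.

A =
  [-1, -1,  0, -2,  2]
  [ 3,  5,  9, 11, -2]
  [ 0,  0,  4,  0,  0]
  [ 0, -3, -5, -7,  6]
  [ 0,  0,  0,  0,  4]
λ = -1: alg = 3, geom = 1; λ = 4: alg = 2, geom = 2

Step 1 — factor the characteristic polynomial to read off the algebraic multiplicities:
  χ_A(x) = (x - 4)^2*(x + 1)^3

Step 2 — compute geometric multiplicities via the rank-nullity identity g(λ) = n − rank(A − λI):
  rank(A − (-1)·I) = 4, so dim ker(A − (-1)·I) = n − 4 = 1
  rank(A − (4)·I) = 3, so dim ker(A − (4)·I) = n − 3 = 2

Summary:
  λ = -1: algebraic multiplicity = 3, geometric multiplicity = 1
  λ = 4: algebraic multiplicity = 2, geometric multiplicity = 2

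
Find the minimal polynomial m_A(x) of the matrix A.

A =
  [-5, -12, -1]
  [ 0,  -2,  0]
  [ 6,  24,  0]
x^2 + 5*x + 6

The characteristic polynomial is χ_A(x) = (x + 2)^2*(x + 3), so the eigenvalues are known. The minimal polynomial is
  m_A(x) = Π_λ (x − λ)^{k_λ}
where k_λ is the size of the *largest* Jordan block for λ (equivalently, the smallest k with (A − λI)^k v = 0 for every generalised eigenvector v of λ).

  λ = -3: largest Jordan block has size 1, contributing (x + 3)
  λ = -2: largest Jordan block has size 1, contributing (x + 2)

So m_A(x) = (x + 2)*(x + 3) = x^2 + 5*x + 6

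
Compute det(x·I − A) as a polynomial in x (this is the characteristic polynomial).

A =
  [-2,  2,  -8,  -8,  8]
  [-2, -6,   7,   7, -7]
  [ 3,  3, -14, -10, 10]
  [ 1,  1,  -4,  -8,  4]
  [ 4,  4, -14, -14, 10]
x^5 + 20*x^4 + 160*x^3 + 640*x^2 + 1280*x + 1024

Expanding det(x·I − A) (e.g. by cofactor expansion or by noting that A is similar to its Jordan form J, which has the same characteristic polynomial as A) gives
  χ_A(x) = x^5 + 20*x^4 + 160*x^3 + 640*x^2 + 1280*x + 1024
which factors as (x + 4)^5. The eigenvalues (with algebraic multiplicities) are λ = -4 with multiplicity 5.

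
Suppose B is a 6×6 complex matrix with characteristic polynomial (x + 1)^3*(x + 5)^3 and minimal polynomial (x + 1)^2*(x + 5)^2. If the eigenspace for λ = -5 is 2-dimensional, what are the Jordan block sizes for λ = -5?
Block sizes for λ = -5: [2, 1]

Step 1 — from the characteristic polynomial, algebraic multiplicity of λ = -5 is 3. From dim ker(B − (-5)·I) = 2, there are exactly 2 Jordan blocks for λ = -5.
Step 2 — from the minimal polynomial, the factor (x + 5)^2 tells us the largest block for λ = -5 has size 2.
Step 3 — with total size 3, 2 blocks, and largest block 2, the block sizes (in nonincreasing order) are [2, 1].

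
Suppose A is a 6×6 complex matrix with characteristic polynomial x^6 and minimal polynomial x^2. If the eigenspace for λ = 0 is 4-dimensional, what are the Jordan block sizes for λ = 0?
Block sizes for λ = 0: [2, 2, 1, 1]

Step 1 — from the characteristic polynomial, algebraic multiplicity of λ = 0 is 6. From dim ker(A − (0)·I) = 4, there are exactly 4 Jordan blocks for λ = 0.
Step 2 — from the minimal polynomial, the factor (x − 0)^2 tells us the largest block for λ = 0 has size 2.
Step 3 — with total size 6, 4 blocks, and largest block 2, the block sizes (in nonincreasing order) are [2, 2, 1, 1].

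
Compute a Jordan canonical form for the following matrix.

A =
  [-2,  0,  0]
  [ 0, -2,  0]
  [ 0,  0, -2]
J_1(-2) ⊕ J_1(-2) ⊕ J_1(-2)

The characteristic polynomial is
  det(x·I − A) = x^3 + 6*x^2 + 12*x + 8 = (x + 2)^3

Eigenvalues and multiplicities (the geometric multiplicity of λ is n − rank(A − λI), which equals the number of Jordan blocks for λ):
  λ = -2: algebraic multiplicity = 3, geometric multiplicity = 3

Determining the block sizes for each eigenvalue:
  λ = -2: gm = am = 3, so every block has size 1 → block sizes [1, 1, 1]

Assembling the blocks gives a Jordan form
J =
  [-2,  0,  0]
  [ 0, -2,  0]
  [ 0,  0, -2]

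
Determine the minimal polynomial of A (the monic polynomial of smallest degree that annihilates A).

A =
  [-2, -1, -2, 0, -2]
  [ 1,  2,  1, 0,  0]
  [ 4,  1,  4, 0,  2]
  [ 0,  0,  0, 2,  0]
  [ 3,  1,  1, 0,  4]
x^3 - 6*x^2 + 12*x - 8

The characteristic polynomial is χ_A(x) = (x - 2)^5, so the eigenvalues are known. The minimal polynomial is
  m_A(x) = Π_λ (x − λ)^{k_λ}
where k_λ is the size of the *largest* Jordan block for λ (equivalently, the smallest k with (A − λI)^k v = 0 for every generalised eigenvector v of λ).

  λ = 2: largest Jordan block has size 3, contributing (x − 2)^3

So m_A(x) = (x - 2)^3 = x^3 - 6*x^2 + 12*x - 8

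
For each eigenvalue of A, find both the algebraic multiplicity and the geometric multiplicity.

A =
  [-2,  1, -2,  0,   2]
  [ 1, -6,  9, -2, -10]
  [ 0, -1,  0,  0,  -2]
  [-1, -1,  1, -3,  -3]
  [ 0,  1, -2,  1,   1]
λ = -2: alg = 5, geom = 2

Step 1 — factor the characteristic polynomial to read off the algebraic multiplicities:
  χ_A(x) = (x + 2)^5

Step 2 — compute geometric multiplicities via the rank-nullity identity g(λ) = n − rank(A − λI):
  rank(A − (-2)·I) = 3, so dim ker(A − (-2)·I) = n − 3 = 2

Summary:
  λ = -2: algebraic multiplicity = 5, geometric multiplicity = 2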